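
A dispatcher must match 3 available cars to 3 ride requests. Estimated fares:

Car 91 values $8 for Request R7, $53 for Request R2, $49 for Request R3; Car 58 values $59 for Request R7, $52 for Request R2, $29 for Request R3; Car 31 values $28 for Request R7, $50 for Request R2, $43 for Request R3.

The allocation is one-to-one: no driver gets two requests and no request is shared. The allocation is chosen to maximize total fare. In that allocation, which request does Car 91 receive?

This is a one-to-one assignment (maximum-weight bipartite matching).
Optimal: Car 91→Request R3 ($49), Car 58→Request R7 ($59), Car 31→Request R2 ($50) — total 49+59+50 = $158.
Column-greedy (each request in turn goes to its best remaining driver) gives $155, worse by 3.
Next-best assignment: Car 91→Request R2, Car 58→Request R7, Car 31→Request R3 = $155.
Swapping Car 58↔Car 31 (Car 58→Request R2 $52, Car 31→Request R7 $28) loses 29.
Car 91's own top request is Request R2 ($53), but forcing Car 91→Request R2 and reassigning the rest optimally gives only $155 — worse by 3.

Car 91 receives Request R3.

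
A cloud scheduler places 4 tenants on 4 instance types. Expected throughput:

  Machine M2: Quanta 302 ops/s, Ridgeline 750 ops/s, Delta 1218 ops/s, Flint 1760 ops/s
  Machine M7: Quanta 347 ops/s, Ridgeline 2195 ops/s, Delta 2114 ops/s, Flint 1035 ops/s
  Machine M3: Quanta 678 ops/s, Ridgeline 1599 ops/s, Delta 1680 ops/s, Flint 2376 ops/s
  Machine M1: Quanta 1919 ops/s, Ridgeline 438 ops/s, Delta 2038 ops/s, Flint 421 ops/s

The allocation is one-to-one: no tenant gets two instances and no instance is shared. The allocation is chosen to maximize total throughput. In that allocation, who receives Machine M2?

This is a one-to-one assignment (maximum-weight bipartite matching).
Optimal: Quanta→Machine M1 (1919 ops/s), Ridgeline→Machine M7 (2195 ops/s), Delta→Machine M2 (1218 ops/s), Flint→Machine M3 (2376 ops/s) — total 1919+2195+1218+2376 = 7708 ops/s.
Column-greedy (each instance in turn goes to its best remaining tenant) gives 7554 ops/s, worse by 154.
Next-best assignment: Quanta→Machine M1, Ridgeline→Machine M7, Delta→Machine M3, Flint→Machine M2 = 7554 ops/s.
Checked against all permutations: 7708 ops/s is optimal.
Delta's own top instance is Machine M7 (2114 ops/s), but forcing Delta→Machine M7 and reassigning the rest optimally gives only 7392 ops/s — worse by 316.

Delta receives Machine M2.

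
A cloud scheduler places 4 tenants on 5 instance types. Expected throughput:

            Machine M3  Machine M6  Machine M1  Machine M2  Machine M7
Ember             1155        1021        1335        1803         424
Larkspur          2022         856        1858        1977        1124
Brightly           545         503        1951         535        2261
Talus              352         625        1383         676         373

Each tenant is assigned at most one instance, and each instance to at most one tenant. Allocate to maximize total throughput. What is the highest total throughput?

Max total: 7469 ops/s

Optimal: Ember→Machine M2 (1803 ops/s), Larkspur→Machine M3 (2022 ops/s), Brightly→Machine M7 (2261 ops/s), Talus→Machine M1 (1383 ops/s) — total 1803+2022+2261+1383 = 7469 ops/s.
Column-greedy (each instance in turn goes to its best remaining tenant) gives 5670 ops/s, worse by 1799.
Next-best assignment: Ember→Machine M3, Larkspur→Machine M2, Brightly→Machine M7, Talus→Machine M1 = 6776 ops/s.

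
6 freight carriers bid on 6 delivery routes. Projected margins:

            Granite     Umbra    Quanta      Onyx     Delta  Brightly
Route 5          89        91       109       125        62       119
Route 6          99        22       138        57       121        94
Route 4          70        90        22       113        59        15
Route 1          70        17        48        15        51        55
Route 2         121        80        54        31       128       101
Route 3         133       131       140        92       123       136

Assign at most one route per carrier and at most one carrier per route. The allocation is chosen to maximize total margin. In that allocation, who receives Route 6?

Optimal: Granite→Route 1 ($70k), Umbra→Route 3 ($131k), Quanta→Route 6 ($138k), Onyx→Route 4 ($113k), Delta→Route 2 ($128k), Brightly→Route 5 ($119k) — total 70+131+138+113+128+119 = $699k.
Swapping Delta↔Onyx (Delta→Route 4 $59k, Onyx→Route 2 $31k) loses 151.
Checked against all permutations: $699k is optimal.
Quanta's own top route is Route 3 ($140k), but forcing Quanta→Route 3 and reassigning the rest optimally gives only $652k — worse by 47.

Quanta receives Route 6.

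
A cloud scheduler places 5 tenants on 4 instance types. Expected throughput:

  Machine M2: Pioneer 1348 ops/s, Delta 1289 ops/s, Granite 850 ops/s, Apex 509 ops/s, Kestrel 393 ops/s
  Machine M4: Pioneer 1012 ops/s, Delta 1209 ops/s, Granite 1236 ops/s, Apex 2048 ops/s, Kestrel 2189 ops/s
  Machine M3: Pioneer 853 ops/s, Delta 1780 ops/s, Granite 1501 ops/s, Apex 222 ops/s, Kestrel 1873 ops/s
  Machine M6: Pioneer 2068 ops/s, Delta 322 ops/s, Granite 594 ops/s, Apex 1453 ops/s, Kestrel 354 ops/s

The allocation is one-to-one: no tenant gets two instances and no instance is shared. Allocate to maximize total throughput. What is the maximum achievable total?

Max total: 7278 ops/s

Optimal: Delta→Machine M2 (1289 ops/s), Apex→Machine M4 (2048 ops/s), Kestrel→Machine M3 (1873 ops/s), Pioneer→Machine M6 (2068 ops/s) — total 1289+2048+1873+2068 = 7278 ops/s.
Column-greedy (each instance in turn goes to its best remaining tenant) gives 6770 ops/s, worse by 508.
Checked against all permutations: 7278 ops/s is optimal.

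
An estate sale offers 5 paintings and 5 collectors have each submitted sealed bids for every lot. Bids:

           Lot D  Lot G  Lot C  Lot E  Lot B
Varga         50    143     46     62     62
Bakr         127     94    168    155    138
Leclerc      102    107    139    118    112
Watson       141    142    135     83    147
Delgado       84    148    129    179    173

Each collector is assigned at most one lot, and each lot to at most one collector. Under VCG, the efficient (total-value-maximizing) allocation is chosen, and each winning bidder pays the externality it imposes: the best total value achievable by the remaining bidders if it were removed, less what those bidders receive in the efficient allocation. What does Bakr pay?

Efficient allocation: Varga→Lot G ($143), Bakr→Lot E ($155), Leclerc→Lot C ($139), Watson→Lot D ($141), Delgado→Lot B ($173); total welfare W = $751.
Bakr receives Lot E at value $155, so the others get W − 155 = $596.
Without Bakr: best allocation of the remaining 4 bidders over all 5 lots is Varga→Lot G ($143), Leclerc→Lot C ($139), Watson→Lot B ($147), Delgado→Lot E ($179), total $608.
VCG payment = (others' best without Bakr) − (others' welfare with Bakr) = 608 − 596 = $12.

Bakr pays $12.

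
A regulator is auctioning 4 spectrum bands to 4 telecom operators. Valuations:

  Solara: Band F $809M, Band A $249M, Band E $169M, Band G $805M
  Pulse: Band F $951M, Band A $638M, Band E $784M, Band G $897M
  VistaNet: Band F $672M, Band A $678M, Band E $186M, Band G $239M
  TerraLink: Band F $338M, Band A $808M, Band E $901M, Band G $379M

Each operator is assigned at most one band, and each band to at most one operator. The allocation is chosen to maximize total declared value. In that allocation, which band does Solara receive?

Optimal: Solara→Band G ($805M), Pulse→Band F ($951M), VistaNet→Band A ($678M), TerraLink→Band E ($901M) — total 805+951+678+901 = $3335M.
Column-greedy (each band in turn goes to its best remaining operator) gives $2750M, worse by 585.
Checked against all permutations: $3335M is optimal.
Solara's own top band is Band F ($809M), but forcing Solara→Band F and reassigning the rest optimally gives only $3285M — worse by 50.

Solara receives Band G.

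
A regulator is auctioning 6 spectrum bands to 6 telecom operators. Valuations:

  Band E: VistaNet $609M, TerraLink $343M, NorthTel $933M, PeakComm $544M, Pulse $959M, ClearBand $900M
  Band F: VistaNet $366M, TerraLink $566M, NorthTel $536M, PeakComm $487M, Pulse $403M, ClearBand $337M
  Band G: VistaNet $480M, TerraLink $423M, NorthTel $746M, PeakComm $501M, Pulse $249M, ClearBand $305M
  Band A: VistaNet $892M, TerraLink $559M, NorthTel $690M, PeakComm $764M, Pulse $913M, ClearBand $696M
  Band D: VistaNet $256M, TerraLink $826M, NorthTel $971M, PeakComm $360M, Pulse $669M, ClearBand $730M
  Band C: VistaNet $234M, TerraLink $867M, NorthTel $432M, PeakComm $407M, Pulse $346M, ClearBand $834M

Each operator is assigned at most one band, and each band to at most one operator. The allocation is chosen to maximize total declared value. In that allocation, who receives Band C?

Optimal: VistaNet→Band A ($892M), TerraLink→Band D ($826M), NorthTel→Band G ($746M), PeakComm→Band F ($487M), Pulse→Band E ($959M), ClearBand→Band C ($834M) — total 892+826+746+487+959+834 = $4744M.
Next-best assignment: VistaNet→Band A, TerraLink→Band F, NorthTel→Band D, PeakComm→Band G, Pulse→Band E, ClearBand→Band C = $4723M.
ClearBand's own top band is Band E ($900M), but forcing ClearBand→Band E and reassigning the rest optimally gives only $4618M — worse by 126.

ClearBand receives Band C.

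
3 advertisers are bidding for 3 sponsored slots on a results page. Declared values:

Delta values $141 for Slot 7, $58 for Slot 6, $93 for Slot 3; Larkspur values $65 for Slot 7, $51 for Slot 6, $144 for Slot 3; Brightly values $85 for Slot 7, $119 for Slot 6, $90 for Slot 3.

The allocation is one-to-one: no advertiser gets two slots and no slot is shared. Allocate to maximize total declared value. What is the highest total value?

Max total: $404

Optimal: Delta→Slot 7 ($141), Larkspur→Slot 3 ($144), Brightly→Slot 6 ($119) — total 141+144+119 = $404.
Swapping Brightly↔Delta (Brightly→Slot 7 $85, Delta→Slot 6 $58) loses 117.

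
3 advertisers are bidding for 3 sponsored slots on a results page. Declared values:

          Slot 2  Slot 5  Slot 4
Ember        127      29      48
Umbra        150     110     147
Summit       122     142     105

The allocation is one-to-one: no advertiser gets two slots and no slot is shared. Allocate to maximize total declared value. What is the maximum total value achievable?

This is a one-to-one assignment (maximum-weight bipartite matching).
Optimal: Ember→Slot 2 ($127), Umbra→Slot 4 ($147), Summit→Slot 5 ($142) — total 127+147+142 = $416.
Max-entry greedy (repeatedly take the single best remaining cell) gives $340, worse by 76.
Next-best assignment: Ember→Slot 2, Umbra→Slot 5, Summit→Slot 4 = $342.
Swapping Umbra↔Summit (Umbra→Slot 5 $110, Summit→Slot 4 $105) loses 74.

Maximum total: $416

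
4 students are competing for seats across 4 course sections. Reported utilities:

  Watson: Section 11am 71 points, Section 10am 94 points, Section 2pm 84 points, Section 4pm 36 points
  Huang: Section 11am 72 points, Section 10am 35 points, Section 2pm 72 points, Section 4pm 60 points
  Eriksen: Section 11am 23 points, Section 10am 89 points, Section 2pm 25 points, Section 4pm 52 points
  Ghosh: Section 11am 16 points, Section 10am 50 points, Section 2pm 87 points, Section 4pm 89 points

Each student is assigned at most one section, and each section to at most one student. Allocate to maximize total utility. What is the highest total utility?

Maximum total: 334 points

Optimal: Watson→Section 2pm (84 points), Huang→Section 11am (72 points), Eriksen→Section 10am (89 points), Ghosh→Section 4pm (89 points) — total 84+72+89+89 = 334 points.
Row-greedy (each student in turn takes its best remaining section) gives 305 points, worse by 29.
Swapping Watson↔Huang (Watson→Section 11am 71 points, Huang→Section 2pm 72 points) loses 13.
No other one-to-one assignment exceeds 334 points.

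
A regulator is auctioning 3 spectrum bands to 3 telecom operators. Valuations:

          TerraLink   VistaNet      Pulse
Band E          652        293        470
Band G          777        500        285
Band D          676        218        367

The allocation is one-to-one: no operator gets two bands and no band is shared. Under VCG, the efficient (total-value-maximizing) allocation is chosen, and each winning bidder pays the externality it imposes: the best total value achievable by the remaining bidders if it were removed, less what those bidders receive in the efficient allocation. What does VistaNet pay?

Efficient allocation: TerraLink→Band D ($676M), VistaNet→Band G ($500M), Pulse→Band E ($470M); total welfare W = $1646M.
VistaNet receives Band G at value $500M, so the others get W − 500 = $1146M.
Without VistaNet: best allocation of the remaining 2 bidders over all 3 bands is TerraLink→Band G ($777M), Pulse→Band E ($470M), total $1247M.
VCG payment = (others' best without VistaNet) − (others' welfare with VistaNet) = 1247 − 1146 = $101M.

VistaNet pays $101M.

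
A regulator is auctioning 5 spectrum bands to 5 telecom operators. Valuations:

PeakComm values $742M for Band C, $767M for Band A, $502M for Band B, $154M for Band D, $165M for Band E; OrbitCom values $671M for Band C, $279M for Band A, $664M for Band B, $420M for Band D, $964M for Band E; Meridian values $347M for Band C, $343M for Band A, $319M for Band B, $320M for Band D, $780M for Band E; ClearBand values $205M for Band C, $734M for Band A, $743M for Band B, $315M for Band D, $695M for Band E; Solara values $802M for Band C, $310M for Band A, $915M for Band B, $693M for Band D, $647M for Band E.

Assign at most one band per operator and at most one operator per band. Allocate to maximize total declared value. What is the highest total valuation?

Optimal: PeakComm→Band C ($742M), OrbitCom→Band E ($964M), Meridian→Band D ($320M), ClearBand→Band A ($734M), Solara→Band B ($915M) — total 742+964+320+734+915 = $3675M.
Max-entry greedy (repeatedly take the single best remaining cell) gives $3308M, worse by 367.
Swapping OrbitCom↔PeakComm (OrbitCom→Band C $671M, PeakComm→Band E $165M) loses 870.

Max total: $3675M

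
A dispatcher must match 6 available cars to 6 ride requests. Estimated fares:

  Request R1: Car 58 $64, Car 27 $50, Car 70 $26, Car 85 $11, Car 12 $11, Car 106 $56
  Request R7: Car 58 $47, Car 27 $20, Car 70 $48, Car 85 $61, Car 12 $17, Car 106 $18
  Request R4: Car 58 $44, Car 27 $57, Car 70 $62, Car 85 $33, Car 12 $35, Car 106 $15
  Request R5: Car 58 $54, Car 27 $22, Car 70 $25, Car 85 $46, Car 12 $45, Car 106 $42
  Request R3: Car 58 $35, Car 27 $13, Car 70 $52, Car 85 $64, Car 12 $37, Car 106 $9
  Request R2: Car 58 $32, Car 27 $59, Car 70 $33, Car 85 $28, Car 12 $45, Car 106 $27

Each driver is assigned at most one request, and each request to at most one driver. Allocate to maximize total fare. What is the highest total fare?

Maximum total: $333

Optimal: Car 58→Request R7 ($47), Car 27→Request R2 ($59), Car 70→Request R4 ($62), Car 85→Request R3 ($64), Car 12→Request R5 ($45), Car 106→Request R1 ($56) — total 47+59+62+64+45+56 = $333.
Max-entry greedy (repeatedly take the single best remaining cell) gives $312, worse by 21.
Next-best assignment: Car 58→Request R5, Car 27→Request R2, Car 70→Request R4, Car 85→Request R7, Car 12→Request R3, Car 106→Request R1 = $329.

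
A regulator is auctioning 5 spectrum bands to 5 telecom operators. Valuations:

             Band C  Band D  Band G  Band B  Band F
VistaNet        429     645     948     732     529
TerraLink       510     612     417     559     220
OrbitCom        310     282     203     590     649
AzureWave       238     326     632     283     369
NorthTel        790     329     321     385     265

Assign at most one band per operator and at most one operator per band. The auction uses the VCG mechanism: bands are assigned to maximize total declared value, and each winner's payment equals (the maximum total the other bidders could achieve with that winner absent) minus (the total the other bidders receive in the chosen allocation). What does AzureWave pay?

AzureWave pays $216M.

Efficient allocation: VistaNet→Band B ($732M), TerraLink→Band D ($612M), OrbitCom→Band F ($649M), AzureWave→Band G ($632M), NorthTel→Band C ($790M); total welfare W = $3415M.
AzureWave receives Band G at value $632M, so the others get W − 632 = $2783M.
Without AzureWave: best allocation of the remaining 4 bidders over all 5 bands is VistaNet→Band G ($948M), TerraLink→Band D ($612M), OrbitCom→Band F ($649M), NorthTel→Band C ($790M), total $2999M.
VCG payment = (others' best without AzureWave) − (others' welfare with AzureWave) = 2999 − 2783 = $216M.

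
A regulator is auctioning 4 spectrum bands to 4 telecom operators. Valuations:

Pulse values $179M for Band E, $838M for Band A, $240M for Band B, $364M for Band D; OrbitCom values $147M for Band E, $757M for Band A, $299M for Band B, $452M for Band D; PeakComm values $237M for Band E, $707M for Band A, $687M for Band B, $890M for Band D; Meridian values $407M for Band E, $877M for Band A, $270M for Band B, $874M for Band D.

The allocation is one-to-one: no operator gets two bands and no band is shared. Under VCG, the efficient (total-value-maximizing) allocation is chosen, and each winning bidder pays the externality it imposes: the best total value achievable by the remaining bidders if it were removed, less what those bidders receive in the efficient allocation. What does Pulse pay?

Pulse pays $610M.

Efficient allocation: Pulse→Band A ($838M), OrbitCom→Band E ($147M), PeakComm→Band B ($687M), Meridian→Band D ($874M); total welfare W = $2546M.
Pulse receives Band A at value $838M, so the others get W − 838 = $1708M.
Without Pulse: best allocation of the remaining 3 bidders over all 4 bands is OrbitCom→Band A ($757M), PeakComm→Band B ($687M), Meridian→Band D ($874M), total $2318M.
VCG payment = (others' best without Pulse) − (others' welfare with Pulse) = 2318 − 1708 = $610M.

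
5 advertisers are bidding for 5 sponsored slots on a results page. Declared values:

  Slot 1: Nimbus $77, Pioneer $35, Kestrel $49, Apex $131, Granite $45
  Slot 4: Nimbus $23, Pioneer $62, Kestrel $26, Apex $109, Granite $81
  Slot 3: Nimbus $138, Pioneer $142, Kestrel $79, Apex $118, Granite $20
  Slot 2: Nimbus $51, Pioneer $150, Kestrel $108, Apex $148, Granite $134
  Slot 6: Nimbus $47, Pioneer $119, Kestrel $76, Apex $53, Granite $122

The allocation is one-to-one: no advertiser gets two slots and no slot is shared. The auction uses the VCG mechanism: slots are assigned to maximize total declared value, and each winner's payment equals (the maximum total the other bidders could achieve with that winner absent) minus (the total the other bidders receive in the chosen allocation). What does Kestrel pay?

Kestrel pays $72.

Efficient allocation: Nimbus→Slot 3 ($138), Pioneer→Slot 6 ($119), Kestrel→Slot 2 ($108), Apex→Slot 1 ($131), Granite→Slot 4 ($81); total welfare W = $577.
Kestrel receives Slot 2 at value $108, so the others get W − 108 = $469.
Without Kestrel: best allocation of the remaining 4 bidders over all 5 slots is Nimbus→Slot 3 ($138), Pioneer→Slot 2 ($150), Apex→Slot 1 ($131), Granite→Slot 6 ($122), total $541.
VCG payment = (others' best without Kestrel) − (others' welfare with Kestrel) = 541 − 469 = $72.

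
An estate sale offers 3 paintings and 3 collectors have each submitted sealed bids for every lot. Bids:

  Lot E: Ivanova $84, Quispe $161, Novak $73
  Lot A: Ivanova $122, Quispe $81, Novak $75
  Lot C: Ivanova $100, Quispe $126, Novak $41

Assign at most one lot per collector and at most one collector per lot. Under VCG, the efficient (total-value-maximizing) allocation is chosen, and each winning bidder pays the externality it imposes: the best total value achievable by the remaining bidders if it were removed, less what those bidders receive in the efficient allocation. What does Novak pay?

Efficient allocation: Ivanova→Lot C ($100), Quispe→Lot E ($161), Novak→Lot A ($75); total welfare W = $336.
Novak receives Lot A at value $75, so the others get W − 75 = $261.
Without Novak: best allocation of the remaining 2 bidders over all 3 lots is Ivanova→Lot A ($122), Quispe→Lot E ($161), total $283.
VCG payment = (others' best without Novak) − (others' welfare with Novak) = 283 − 261 = $22.

Novak pays $22.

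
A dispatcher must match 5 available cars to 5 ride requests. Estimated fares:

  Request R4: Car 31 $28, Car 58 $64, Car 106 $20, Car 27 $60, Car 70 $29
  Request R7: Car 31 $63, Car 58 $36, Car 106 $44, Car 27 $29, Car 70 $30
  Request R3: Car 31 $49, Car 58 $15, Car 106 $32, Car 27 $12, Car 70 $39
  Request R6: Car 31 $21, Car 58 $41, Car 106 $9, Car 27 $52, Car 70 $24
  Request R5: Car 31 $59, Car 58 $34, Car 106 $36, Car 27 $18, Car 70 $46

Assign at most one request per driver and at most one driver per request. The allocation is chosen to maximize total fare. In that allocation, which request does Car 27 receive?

Optimal: Car 31→Request R5 ($59), Car 58→Request R4 ($64), Car 106→Request R7 ($44), Car 27→Request R6 ($52), Car 70→Request R3 ($39) — total 59+64+44+52+39 = $258.
Car 27's own top request is Request R4 ($60), but forcing Car 27→Request R4 and reassigning the rest optimally gives only $243 — worse by 15.

Car 27 receives Request R6.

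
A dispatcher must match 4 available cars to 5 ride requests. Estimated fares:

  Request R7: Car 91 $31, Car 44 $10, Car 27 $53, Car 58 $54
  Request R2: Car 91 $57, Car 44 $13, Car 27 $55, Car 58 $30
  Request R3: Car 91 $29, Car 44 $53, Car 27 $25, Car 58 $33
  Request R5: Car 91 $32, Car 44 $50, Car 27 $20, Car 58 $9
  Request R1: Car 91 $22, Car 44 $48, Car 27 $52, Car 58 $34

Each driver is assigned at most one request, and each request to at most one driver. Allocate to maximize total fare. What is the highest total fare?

This is a one-to-one assignment (maximum-weight bipartite matching).
Optimal: Car 91→Request R2 ($57), Car 44→Request R3 ($53), Car 27→Request R1 ($52), Car 58→Request R7 ($54) — total 57+53+52+54 = $216.
Row-greedy (each driver in turn takes its best remaining request) gives $197, worse by 19.
Next-best assignment: Car 91→Request R2, Car 44→Request R5, Car 27→Request R1, Car 58→Request R7 = $213.
Swapping Car 91↔Car 44 (Car 91→Request R3 $29, Car 44→Request R2 $13) loses 68.

Maximum total: $216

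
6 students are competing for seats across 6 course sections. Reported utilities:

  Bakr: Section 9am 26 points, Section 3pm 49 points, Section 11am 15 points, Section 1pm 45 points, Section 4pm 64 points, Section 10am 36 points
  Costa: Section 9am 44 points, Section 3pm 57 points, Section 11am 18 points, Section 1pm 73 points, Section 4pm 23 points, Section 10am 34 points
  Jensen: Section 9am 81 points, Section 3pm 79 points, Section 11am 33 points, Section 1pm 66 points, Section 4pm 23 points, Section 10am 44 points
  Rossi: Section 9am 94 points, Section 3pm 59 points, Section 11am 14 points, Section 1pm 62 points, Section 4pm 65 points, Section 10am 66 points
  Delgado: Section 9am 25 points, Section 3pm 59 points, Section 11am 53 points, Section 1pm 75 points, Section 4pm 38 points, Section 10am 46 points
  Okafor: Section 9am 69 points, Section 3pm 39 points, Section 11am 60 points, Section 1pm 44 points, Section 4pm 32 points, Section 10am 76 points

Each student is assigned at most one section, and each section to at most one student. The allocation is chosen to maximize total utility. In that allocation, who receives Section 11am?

Delgado receives Section 11am.

Optimal: Bakr→Section 4pm (64 points), Costa→Section 1pm (73 points), Jensen→Section 3pm (79 points), Rossi→Section 9am (94 points), Delgado→Section 11am (53 points), Okafor→Section 10am (76 points) — total 64+73+79+94+53+76 = 439 points.
Column-greedy (each section in turn goes to its best remaining student) gives 406 points, worse by 33.
No other one-to-one assignment exceeds 439 points.
Delgado's own top section is Section 1pm (75 points), but forcing Delgado→Section 1pm and reassigning the rest optimally gives only 406 points — worse by 33.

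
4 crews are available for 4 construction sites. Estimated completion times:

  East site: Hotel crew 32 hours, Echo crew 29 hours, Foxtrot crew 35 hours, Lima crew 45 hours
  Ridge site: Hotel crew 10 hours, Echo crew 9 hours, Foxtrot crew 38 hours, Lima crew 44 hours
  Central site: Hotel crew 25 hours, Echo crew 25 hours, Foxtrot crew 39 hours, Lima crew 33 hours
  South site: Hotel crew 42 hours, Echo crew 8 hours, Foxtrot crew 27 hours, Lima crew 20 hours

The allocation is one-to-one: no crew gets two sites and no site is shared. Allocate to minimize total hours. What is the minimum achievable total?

Minimum total: 86 hours

Optimal: Hotel crew→Ridge site (10 hours), Echo crew→South site (8 hours), Foxtrot crew→East site (35 hours), Lima crew→Central site (33 hours) — total 10+8+35+33 = 86 hours.
Next-best assignment: Hotel crew→Central site, Echo crew→Ridge site, Foxtrot crew→East site, Lima crew→South site = 89 hours.
No other one-to-one assignment undercuts 86 hours.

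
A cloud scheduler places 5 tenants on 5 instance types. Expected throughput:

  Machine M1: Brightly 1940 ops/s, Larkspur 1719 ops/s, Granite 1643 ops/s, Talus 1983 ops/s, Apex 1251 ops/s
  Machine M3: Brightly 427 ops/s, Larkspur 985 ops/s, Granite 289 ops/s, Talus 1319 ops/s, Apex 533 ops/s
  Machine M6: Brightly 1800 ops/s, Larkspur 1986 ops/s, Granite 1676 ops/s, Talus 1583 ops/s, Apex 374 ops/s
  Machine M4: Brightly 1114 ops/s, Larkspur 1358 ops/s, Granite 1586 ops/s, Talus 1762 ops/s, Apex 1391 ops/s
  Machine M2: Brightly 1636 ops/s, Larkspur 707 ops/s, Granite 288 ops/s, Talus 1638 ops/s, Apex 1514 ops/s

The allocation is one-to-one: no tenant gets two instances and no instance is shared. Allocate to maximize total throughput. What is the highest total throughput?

This is a one-to-one assignment (maximum-weight bipartite matching).
Optimal: Brightly→Machine M1 (1940 ops/s), Larkspur→Machine M6 (1986 ops/s), Granite→Machine M4 (1586 ops/s), Talus→Machine M3 (1319 ops/s), Apex→Machine M2 (1514 ops/s) — total 1940+1986+1586+1319+1514 = 8345 ops/s.
Column-greedy (each instance in turn goes to its best remaining tenant) gives 7868 ops/s, worse by 477.
Swapping Talus↔Larkspur (Talus→Machine M6 1583 ops/s, Larkspur→Machine M3 985 ops/s) loses 737.

Maximum total: 8345 ops/s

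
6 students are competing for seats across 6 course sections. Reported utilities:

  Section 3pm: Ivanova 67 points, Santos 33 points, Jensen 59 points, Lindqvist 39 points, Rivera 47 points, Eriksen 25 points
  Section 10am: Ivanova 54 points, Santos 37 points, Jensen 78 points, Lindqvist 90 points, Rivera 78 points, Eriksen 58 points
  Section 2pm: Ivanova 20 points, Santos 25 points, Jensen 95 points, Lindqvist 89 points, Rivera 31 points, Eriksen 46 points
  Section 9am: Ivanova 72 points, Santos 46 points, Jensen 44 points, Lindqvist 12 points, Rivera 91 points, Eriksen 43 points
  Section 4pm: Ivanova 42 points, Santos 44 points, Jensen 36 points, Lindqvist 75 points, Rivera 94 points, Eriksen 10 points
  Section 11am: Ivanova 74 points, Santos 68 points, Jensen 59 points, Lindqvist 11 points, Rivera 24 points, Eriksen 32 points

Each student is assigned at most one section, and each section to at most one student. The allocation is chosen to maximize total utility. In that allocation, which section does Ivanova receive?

Optimal: Ivanova→Section 3pm (67 points), Santos→Section 11am (68 points), Jensen→Section 2pm (95 points), Lindqvist→Section 10am (90 points), Rivera→Section 4pm (94 points), Eriksen→Section 9am (43 points) — total 67+68+95+90+94+43 = 457 points.
Row-greedy (each student in turn takes its best remaining section) gives 424 points, worse by 33.
Swapping Santos↔Ivanova (Santos→Section 3pm 33 points, Ivanova→Section 11am 74 points) loses 28.
Ivanova's own top section is Section 11am (74 points), but forcing Ivanova→Section 11am and reassigning the rest optimally gives only 429 points — worse by 28.

Ivanova receives Section 3pm.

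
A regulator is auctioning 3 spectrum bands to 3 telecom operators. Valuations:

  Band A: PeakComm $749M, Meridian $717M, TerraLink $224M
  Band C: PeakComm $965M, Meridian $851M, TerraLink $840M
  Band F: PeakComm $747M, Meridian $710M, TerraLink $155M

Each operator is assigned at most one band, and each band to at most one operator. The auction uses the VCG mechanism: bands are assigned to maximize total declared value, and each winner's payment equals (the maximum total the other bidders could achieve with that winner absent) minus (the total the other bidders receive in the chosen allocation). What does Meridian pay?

Efficient allocation: PeakComm→Band F ($747M), Meridian→Band A ($717M), TerraLink→Band C ($840M); total welfare W = $2304M.
Meridian receives Band A at value $717M, so the others get W − 717 = $1587M.
Without Meridian: best allocation of the remaining 2 bidders over all 3 bands is PeakComm→Band A ($749M), TerraLink→Band C ($840M), total $1589M.
VCG payment = (others' best without Meridian) − (others' welfare with Meridian) = 1589 − 1587 = $2M.

Meridian pays $2M.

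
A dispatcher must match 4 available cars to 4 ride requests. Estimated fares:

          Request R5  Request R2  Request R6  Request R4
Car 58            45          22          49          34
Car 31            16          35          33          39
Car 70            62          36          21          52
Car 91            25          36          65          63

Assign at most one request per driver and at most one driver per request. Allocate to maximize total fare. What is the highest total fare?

Optimal: Car 58→Request R6 ($49), Car 31→Request R2 ($35), Car 70→Request R5 ($62), Car 91→Request R4 ($63) — total 49+35+62+63 = $209.
Column-greedy (each request in turn goes to its best remaining driver) gives $186, worse by 23.

Max total: $209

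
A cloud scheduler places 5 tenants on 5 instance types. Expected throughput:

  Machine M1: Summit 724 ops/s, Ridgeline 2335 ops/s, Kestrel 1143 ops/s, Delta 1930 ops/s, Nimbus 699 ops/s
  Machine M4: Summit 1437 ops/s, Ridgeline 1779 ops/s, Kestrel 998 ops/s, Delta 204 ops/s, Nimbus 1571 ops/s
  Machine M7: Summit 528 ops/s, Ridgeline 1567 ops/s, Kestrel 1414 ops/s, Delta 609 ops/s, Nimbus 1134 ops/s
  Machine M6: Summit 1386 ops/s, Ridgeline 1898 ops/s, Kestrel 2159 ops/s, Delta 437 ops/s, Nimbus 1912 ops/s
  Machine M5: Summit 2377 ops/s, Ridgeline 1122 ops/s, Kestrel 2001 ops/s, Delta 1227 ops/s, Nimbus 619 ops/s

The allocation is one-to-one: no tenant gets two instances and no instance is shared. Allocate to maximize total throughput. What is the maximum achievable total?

This is a one-to-one assignment (maximum-weight bipartite matching).
Optimal: Summit→Machine M5 (2377 ops/s), Ridgeline→Machine M7 (1567 ops/s), Kestrel→Machine M6 (2159 ops/s), Delta→Machine M1 (1930 ops/s), Nimbus→Machine M4 (1571 ops/s) — total 2377+1567+2159+1930+1571 = 9604 ops/s.
Max-entry greedy (repeatedly take the single best remaining cell) gives 9051 ops/s, worse by 553.
Swapping Delta↔Nimbus (Delta→Machine M4 204 ops/s, Nimbus→Machine M1 699 ops/s) loses 2598.

Maximum total: 9604 ops/s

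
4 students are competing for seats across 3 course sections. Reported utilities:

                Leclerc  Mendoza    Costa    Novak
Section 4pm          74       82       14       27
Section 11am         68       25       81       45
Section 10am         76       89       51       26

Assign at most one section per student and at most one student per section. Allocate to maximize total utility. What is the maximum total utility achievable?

Optimal: Leclerc→Section 4pm (74 points), Costa→Section 11am (81 points), Mendoza→Section 10am (89 points) — total 74+81+89 = 244 points.
Swapping Costa↔Mendoza (Costa→Section 10am 51 points, Mendoza→Section 11am 25 points) loses 94.

Max total: 244 points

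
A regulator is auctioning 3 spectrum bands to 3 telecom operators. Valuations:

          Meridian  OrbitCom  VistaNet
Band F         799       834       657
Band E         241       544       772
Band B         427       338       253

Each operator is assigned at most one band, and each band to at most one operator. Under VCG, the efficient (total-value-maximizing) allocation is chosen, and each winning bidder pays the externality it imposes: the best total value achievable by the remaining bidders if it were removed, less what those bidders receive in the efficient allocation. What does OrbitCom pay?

Efficient allocation: Meridian→Band B ($427M), OrbitCom→Band F ($834M), VistaNet→Band E ($772M); total welfare W = $2033M.
OrbitCom receives Band F at value $834M, so the others get W − 834 = $1199M.
Without OrbitCom: best allocation of the remaining 2 bidders over all 3 bands is Meridian→Band F ($799M), VistaNet→Band E ($772M), total $1571M.
VCG payment = (others' best without OrbitCom) − (others' welfare with OrbitCom) = 1571 − 1199 = $372M.

OrbitCom pays $372M.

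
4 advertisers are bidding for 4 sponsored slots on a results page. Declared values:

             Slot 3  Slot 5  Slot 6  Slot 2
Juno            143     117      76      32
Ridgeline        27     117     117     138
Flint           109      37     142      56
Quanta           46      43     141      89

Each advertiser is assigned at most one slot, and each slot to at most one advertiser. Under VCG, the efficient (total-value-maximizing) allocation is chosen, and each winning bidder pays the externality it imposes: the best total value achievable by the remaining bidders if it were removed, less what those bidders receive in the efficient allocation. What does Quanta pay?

Efficient allocation: Juno→Slot 5 ($117), Ridgeline→Slot 2 ($138), Flint→Slot 3 ($109), Quanta→Slot 6 ($141); total welfare W = $505.
Quanta receives Slot 6 at value $141, so the others get W − 141 = $364.
Without Quanta: best allocation of the remaining 3 bidders over all 4 slots is Juno→Slot 3 ($143), Ridgeline→Slot 2 ($138), Flint→Slot 6 ($142), total $423.
VCG payment = (others' best without Quanta) − (others' welfare with Quanta) = 423 − 364 = $59.

Quanta pays $59.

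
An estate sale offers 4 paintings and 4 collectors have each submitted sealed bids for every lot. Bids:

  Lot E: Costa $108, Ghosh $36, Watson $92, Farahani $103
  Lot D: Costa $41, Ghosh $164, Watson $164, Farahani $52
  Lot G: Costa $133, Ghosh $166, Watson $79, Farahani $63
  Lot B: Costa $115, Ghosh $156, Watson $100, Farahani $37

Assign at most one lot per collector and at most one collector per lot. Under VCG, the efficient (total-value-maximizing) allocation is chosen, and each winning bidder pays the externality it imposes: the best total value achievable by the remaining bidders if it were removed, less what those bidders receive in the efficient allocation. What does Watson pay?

Watson pays $8.

Efficient allocation: Costa→Lot G ($133), Ghosh→Lot B ($156), Watson→Lot D ($164), Farahani→Lot E ($103); total welfare W = $556.
Watson receives Lot D at value $164, so the others get W − 164 = $392.
Without Watson: best allocation of the remaining 3 bidders over all 4 lots is Costa→Lot G ($133), Ghosh→Lot D ($164), Farahani→Lot E ($103), total $400.
VCG payment = (others' best without Watson) − (others' welfare with Watson) = 400 − 392 = $8.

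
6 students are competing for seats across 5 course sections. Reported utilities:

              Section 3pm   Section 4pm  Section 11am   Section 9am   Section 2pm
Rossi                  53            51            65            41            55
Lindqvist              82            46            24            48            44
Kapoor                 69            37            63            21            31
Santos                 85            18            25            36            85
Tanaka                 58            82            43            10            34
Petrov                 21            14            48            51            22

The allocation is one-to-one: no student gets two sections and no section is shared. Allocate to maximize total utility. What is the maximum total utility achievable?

Maximum total: 365 points

This is a one-to-one assignment (maximum-weight bipartite matching).
Optimal: Lindqvist→Section 3pm (82 points), Tanaka→Section 4pm (82 points), Rossi→Section 11am (65 points), Petrov→Section 9am (51 points), Santos→Section 2pm (85 points) — total 82+82+65+51+85 = 365 points.
Row-greedy (each student in turn takes its best remaining section) gives 279 points, worse by 86.
Swapping Santos↔Lindqvist (Santos→Section 3pm 85 points, Lindqvist→Section 2pm 44 points) loses 38.
No other one-to-one assignment exceeds 365 points.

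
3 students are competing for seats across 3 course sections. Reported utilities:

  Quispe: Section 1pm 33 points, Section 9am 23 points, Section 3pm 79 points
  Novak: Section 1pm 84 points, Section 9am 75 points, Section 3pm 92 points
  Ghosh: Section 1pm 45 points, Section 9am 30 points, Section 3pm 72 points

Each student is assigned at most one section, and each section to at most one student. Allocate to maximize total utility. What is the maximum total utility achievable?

This is the linear assignment problem.
Optimal: Quispe→Section 3pm (79 points), Novak→Section 9am (75 points), Ghosh→Section 1pm (45 points) — total 79+75+45 = 199 points.
Max-entry greedy (repeatedly take the single best remaining cell) gives 160 points, worse by 39.
Next-best assignment: Quispe→Section 3pm, Novak→Section 1pm, Ghosh→Section 9am = 193 points.
No other one-to-one assignment exceeds 199 points.

Maximum total: 199 points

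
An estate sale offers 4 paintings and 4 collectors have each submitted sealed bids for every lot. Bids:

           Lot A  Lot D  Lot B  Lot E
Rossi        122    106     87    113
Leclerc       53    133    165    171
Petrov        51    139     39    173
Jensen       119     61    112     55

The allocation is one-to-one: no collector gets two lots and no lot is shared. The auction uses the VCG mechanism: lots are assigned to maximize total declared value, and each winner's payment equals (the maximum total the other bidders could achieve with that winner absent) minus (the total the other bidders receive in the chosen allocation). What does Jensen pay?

Jensen pays $16.

Efficient allocation: Rossi→Lot D ($106), Leclerc→Lot B ($165), Petrov→Lot E ($173), Jensen→Lot A ($119); total welfare W = $563.
Jensen receives Lot A at value $119, so the others get W − 119 = $444.
Without Jensen: best allocation of the remaining 3 bidders over all 4 lots is Rossi→Lot A ($122), Leclerc→Lot B ($165), Petrov→Lot E ($173), total $460.
VCG payment = (others' best without Jensen) − (others' welfare with Jensen) = 460 − 444 = $16.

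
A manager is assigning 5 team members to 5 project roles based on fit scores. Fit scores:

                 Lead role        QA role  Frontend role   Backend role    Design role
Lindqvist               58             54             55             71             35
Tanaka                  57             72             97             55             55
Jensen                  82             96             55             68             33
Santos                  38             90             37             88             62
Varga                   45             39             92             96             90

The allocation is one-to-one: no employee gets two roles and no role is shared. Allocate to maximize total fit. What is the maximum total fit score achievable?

Optimal: Lindqvist→Backend role (71 pts), Tanaka→Frontend role (97 pts), Jensen→Lead role (82 pts), Santos→QA role (90 pts), Varga→Design role (90 pts) — total 71+97+82+90+90 = 430 pts.
Row-greedy (each employee in turn takes its best remaining role) gives 371 pts, worse by 59.
Every other assignment is strictly worse.

Maximum total: 430 pts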